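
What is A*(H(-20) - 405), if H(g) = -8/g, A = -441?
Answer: 892143/5 ≈ 1.7843e+5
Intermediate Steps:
A*(H(-20) - 405) = -441*(-8/(-20) - 405) = -441*(-8*(-1/20) - 405) = -441*(⅖ - 405) = -441*(-2023/5) = 892143/5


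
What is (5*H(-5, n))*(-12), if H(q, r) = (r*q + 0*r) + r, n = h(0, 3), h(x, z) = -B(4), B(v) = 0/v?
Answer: 0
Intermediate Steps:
B(v) = 0
h(x, z) = 0 (h(x, z) = -1*0 = 0)
n = 0
H(q, r) = r + q*r (H(q, r) = (q*r + 0) + r = q*r + r = r + q*r)
(5*H(-5, n))*(-12) = (5*(0*(1 - 5)))*(-12) = (5*(0*(-4)))*(-12) = (5*0)*(-12) = 0*(-12) = 0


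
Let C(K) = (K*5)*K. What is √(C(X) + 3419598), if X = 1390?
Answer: √13080098 ≈ 3616.6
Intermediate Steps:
C(K) = 5*K² (C(K) = (5*K)*K = 5*K²)
√(C(X) + 3419598) = √(5*1390² + 3419598) = √(5*1932100 + 3419598) = √(9660500 + 3419598) = √13080098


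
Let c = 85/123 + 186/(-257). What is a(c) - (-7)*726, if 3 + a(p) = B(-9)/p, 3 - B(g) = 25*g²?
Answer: 69164049/1033 ≈ 66955.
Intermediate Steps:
c = -1033/31611 (c = 85*(1/123) + 186*(-1/257) = 85/123 - 186/257 = -1033/31611 ≈ -0.032678)
B(g) = 3 - 25*g²
a(p) = -3 - 2022/p (a(p) = -3 + (3 - 25*(-9)²)/p = -3 + (3 - 25*81)/p = -3 + (3 - 2025)/p = -3 - 2022/p)
a(c) - (-7)*726 = (-3 - 2022/(-1033/31611)) - (-7)*726 = (-3 - 2022*(-31611/1033)) - 1*(-5082) = (-3 + 63917442/1033) + 5082 = 63914343/1033 + 5082 = 69164049/1033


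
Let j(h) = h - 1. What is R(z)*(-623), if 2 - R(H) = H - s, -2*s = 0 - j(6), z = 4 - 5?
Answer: -6853/2 ≈ -3426.5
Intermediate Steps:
j(h) = -1 + h
z = -1
s = 5/2 (s = -(0 - (-1 + 6))/2 = -(0 - 1*5)/2 = -(0 - 5)/2 = -½*(-5) = 5/2 ≈ 2.5000)
R(H) = 9/2 - H (R(H) = 2 - (H - 1*5/2) = 2 - (H - 5/2) = 2 - (-5/2 + H) = 2 + (5/2 - H) = 9/2 - H)
R(z)*(-623) = (9/2 - 1*(-1))*(-623) = (9/2 + 1)*(-623) = (11/2)*(-623) = -6853/2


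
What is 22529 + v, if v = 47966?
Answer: 70495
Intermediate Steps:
22529 + v = 22529 + 47966 = 70495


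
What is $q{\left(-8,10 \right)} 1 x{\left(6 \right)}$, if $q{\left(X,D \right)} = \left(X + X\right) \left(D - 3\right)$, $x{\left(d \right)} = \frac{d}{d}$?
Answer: $-112$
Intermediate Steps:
$x{\left(d \right)} = 1$
$q{\left(X,D \right)} = 2 X \left(-3 + D\right)$
$q{\left(-8,10 \right)} 1 x{\left(6 \right)} = 2 \left(-8\right) \left(-3 + 10\right) 1 \cdot 1 = 2 \left(-8\right) 7 \cdot 1 \cdot 1 = \left(-112\right) 1 \cdot 1 = \left(-112\right) 1 = -112$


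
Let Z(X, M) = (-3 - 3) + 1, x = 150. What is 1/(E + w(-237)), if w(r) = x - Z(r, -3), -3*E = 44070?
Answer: -1/14535 ≈ -6.8799e-5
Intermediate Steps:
E = -14690 (E = -⅓*44070 = -14690)
Z(X, M) = -5 (Z(X, M) = -6 + 1 = -5)
w(r) = 155 (w(r) = 150 - 1*(-5) = 150 + 5 = 155)
1/(E + w(-237)) = 1/(-14690 + 155) = 1/(-14535) = -1/14535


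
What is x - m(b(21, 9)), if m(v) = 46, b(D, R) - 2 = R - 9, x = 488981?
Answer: 488935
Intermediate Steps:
b(D, R) = -7 + R (b(D, R) = 2 + (R - 9) = 2 + (-9 + R) = -7 + R)
x - m(b(21, 9)) = 488981 - 1*46 = 488981 - 46 = 488935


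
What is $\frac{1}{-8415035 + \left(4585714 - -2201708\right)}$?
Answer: $- \frac{1}{1627613} \approx -6.144 \cdot 10^{-7}$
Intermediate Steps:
$\frac{1}{-8415035 + \left(4585714 - -2201708\right)} = \frac{1}{-8415035 + \left(4585714 + 2201708\right)} = \frac{1}{-8415035 + 6787422} = \frac{1}{-1627613} = - \frac{1}{1627613}$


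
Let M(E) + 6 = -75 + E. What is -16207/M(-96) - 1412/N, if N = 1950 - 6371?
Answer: 71901071/782517 ≈ 91.884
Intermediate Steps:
N = -4421
M(E) = -81 + E (M(E) = -6 + (-75 + E) = -81 + E)
-16207/M(-96) - 1412/N = -16207/(-81 - 96) - 1412/(-4421) = -16207/(-177) - 1412*(-1/4421) = -16207*(-1/177) + 1412/4421 = 16207/177 + 1412/4421 = 71901071/782517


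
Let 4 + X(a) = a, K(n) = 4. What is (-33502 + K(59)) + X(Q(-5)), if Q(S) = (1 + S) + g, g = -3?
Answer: -33509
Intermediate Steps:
Q(S) = -2 + S (Q(S) = (1 + S) - 3 = -2 + S)
X(a) = -4 + a
(-33502 + K(59)) + X(Q(-5)) = (-33502 + 4) + (-4 + (-2 - 5)) = -33498 + (-4 - 7) = -33498 - 11 = -33509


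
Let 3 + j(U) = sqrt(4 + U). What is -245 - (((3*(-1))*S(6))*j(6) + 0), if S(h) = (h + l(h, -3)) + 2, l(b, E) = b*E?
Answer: -155 - 30*sqrt(10) ≈ -249.87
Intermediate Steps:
l(b, E) = E*b
j(U) = -3 + sqrt(4 + U)
S(h) = 2 - 2*h (S(h) = (h - 3*h) + 2 = -2*h + 2 = 2 - 2*h)
-245 - (((3*(-1))*S(6))*j(6) + 0) = -245 - (((3*(-1))*(2 - 2*6))*(-3 + sqrt(4 + 6)) + 0) = -245 - ((-3*(2 - 12))*(-3 + sqrt(10)) + 0) = -245 - ((-3*(-10))*(-3 + sqrt(10)) + 0) = -245 - (30*(-3 + sqrt(10)) + 0) = -245 - ((-90 + 30*sqrt(10)) + 0) = -245 - (-90 + 30*sqrt(10)) = -245 + (90 - 30*sqrt(10)) = -155 - 30*sqrt(10)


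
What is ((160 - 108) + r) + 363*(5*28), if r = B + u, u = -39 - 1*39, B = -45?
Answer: 50749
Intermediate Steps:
u = -78 (u = -39 - 39 = -78)
r = -123 (r = -45 - 78 = -123)
((160 - 108) + r) + 363*(5*28) = ((160 - 108) - 123) + 363*(5*28) = (52 - 123) + 363*140 = -71 + 50820 = 50749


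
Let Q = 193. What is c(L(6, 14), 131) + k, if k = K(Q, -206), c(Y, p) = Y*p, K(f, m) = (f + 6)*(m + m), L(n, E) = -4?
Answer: -82512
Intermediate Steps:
K(f, m) = 2*m*(6 + f) (K(f, m) = (6 + f)*(2*m) = 2*m*(6 + f))
k = -81988 (k = 2*(-206)*(6 + 193) = 2*(-206)*199 = -81988)
c(L(6, 14), 131) + k = -4*131 - 81988 = -524 - 81988 = -82512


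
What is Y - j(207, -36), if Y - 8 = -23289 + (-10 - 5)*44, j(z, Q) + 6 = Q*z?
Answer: -16483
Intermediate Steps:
j(z, Q) = -6 + Q*z
Y = -23941 (Y = 8 + (-23289 + (-10 - 5)*44) = 8 + (-23289 - 15*44) = 8 + (-23289 - 660) = 8 - 23949 = -23941)
Y - j(207, -36) = -23941 - (-6 - 36*207) = -23941 - (-6 - 7452) = -23941 - 1*(-7458) = -23941 + 7458 = -16483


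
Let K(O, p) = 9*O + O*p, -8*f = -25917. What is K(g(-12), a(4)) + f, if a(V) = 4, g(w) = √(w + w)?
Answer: 25917/8 + 26*I*√6 ≈ 3239.6 + 63.687*I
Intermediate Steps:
g(w) = √2*√w (g(w) = √(2*w) = √2*√w)
f = 25917/8 (f = -⅛*(-25917) = 25917/8 ≈ 3239.6)
K(g(-12), a(4)) + f = (√2*√(-12))*(9 + 4) + 25917/8 = (√2*(2*I*√3))*13 + 25917/8 = (2*I*√6)*13 + 25917/8 = 26*I*√6 + 25917/8 = 25917/8 + 26*I*√6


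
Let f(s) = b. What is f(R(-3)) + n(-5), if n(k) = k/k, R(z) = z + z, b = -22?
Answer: -21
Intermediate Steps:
R(z) = 2*z
f(s) = -22
n(k) = 1
f(R(-3)) + n(-5) = -22 + 1 = -21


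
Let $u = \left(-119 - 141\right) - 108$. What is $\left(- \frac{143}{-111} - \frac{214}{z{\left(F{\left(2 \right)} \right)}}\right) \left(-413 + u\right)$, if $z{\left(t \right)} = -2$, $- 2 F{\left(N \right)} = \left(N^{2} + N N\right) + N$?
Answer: $- \frac{9387620}{111} \approx -84573.0$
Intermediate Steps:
$F{\left(N \right)} = - N^{2} - \frac{N}{2}$ ($F{\left(N \right)} = - \frac{\left(N^{2} + N N\right) + N}{2} = - \frac{\left(N^{2} + N^{2}\right) + N}{2} = - \frac{2 N^{2} + N}{2} = - \frac{N + 2 N^{2}}{2} = - N^{2} - \frac{N}{2}$)
$u = -368$ ($u = -260 - 108 = -368$)
$\left(- \frac{143}{-111} - \frac{214}{z{\left(F{\left(2 \right)} \right)}}\right) \left(-413 + u\right) = \left(- \frac{143}{-111} - \frac{214}{-2}\right) \left(-413 - 368\right) = \left(\left(-143\right) \left(- \frac{1}{111}\right) - -107\right) \left(-781\right) = \left(\frac{143}{111} + 107\right) \left(-781\right) = \frac{12020}{111} \left(-781\right) = - \frac{9387620}{111}$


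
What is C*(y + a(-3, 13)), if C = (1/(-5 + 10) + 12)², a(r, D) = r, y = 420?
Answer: 1551657/25 ≈ 62066.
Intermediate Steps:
C = 3721/25 (C = (1/5 + 12)² = (⅕ + 12)² = (61/5)² = 3721/25 ≈ 148.84)
C*(y + a(-3, 13)) = 3721*(420 - 3)/25 = (3721/25)*417 = 1551657/25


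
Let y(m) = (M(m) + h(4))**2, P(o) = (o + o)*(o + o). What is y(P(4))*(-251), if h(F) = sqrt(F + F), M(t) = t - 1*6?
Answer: -846372 - 58232*sqrt(2) ≈ -9.2872e+5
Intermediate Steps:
M(t) = -6 + t (M(t) = t - 6 = -6 + t)
h(F) = sqrt(2)*sqrt(F) (h(F) = sqrt(2*F) = sqrt(2)*sqrt(F))
P(o) = 4*o**2 (P(o) = (2*o)*(2*o) = 4*o**2)
y(m) = (-6 + m + 2*sqrt(2))**2 (y(m) = ((-6 + m) + sqrt(2)*sqrt(4))**2 = ((-6 + m) + sqrt(2)*2)**2 = ((-6 + m) + 2*sqrt(2))**2 = (-6 + m + 2*sqrt(2))**2)
y(P(4))*(-251) = (-6 + 4*4**2 + 2*sqrt(2))**2*(-251) = (-6 + 4*16 + 2*sqrt(2))**2*(-251) = (-6 + 64 + 2*sqrt(2))**2*(-251) = (58 + 2*sqrt(2))**2*(-251) = -251*(58 + 2*sqrt(2))**2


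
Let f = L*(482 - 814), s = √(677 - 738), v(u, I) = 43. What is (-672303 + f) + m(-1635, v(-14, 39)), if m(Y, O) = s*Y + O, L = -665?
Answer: -451480 - 1635*I*√61 ≈ -4.5148e+5 - 12770.0*I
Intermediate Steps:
s = I*√61 (s = √(-61) = I*√61 ≈ 7.8102*I)
m(Y, O) = O + I*Y*√61 (m(Y, O) = (I*√61)*Y + O = I*Y*√61 + O = O + I*Y*√61)
f = 220780 (f = -665*(482 - 814) = -665*(-332) = 220780)
(-672303 + f) + m(-1635, v(-14, 39)) = (-672303 + 220780) + (43 + I*(-1635)*√61) = -451523 + (43 - 1635*I*√61) = -451480 - 1635*I*√61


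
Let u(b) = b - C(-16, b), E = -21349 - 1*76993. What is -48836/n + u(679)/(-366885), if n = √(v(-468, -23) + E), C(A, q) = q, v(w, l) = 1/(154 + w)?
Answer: 48836*I*√9696128146/30879389 ≈ 155.73*I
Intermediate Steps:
E = -98342 (E = -21349 - 76993 = -98342)
u(b) = 0 (u(b) = b - b = 0)
n = I*√9696128146/314 (n = √(1/(154 - 468) - 98342) = √(1/(-314) - 98342) = √(-1/314 - 98342) = √(-30879389/314) = I*√9696128146/314 ≈ 313.6*I)
-48836/n + u(679)/(-366885) = -48836*(-I*√9696128146/30879389) + 0/(-366885) = -(-48836)*I*√9696128146/30879389 + 0*(-1/366885) = 48836*I*√9696128146/30879389 + 0 = 48836*I*√9696128146/30879389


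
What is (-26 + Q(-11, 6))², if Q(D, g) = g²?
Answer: 100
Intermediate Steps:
(-26 + Q(-11, 6))² = (-26 + 6²)² = (-26 + 36)² = 10² = 100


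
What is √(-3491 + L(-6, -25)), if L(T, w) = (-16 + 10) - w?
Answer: 4*I*√217 ≈ 58.924*I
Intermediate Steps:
L(T, w) = -6 - w
√(-3491 + L(-6, -25)) = √(-3491 + (-6 - 1*(-25))) = √(-3491 + (-6 + 25)) = √(-3491 + 19) = √(-3472) = 4*I*√217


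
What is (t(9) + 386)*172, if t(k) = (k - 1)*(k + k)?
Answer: 91160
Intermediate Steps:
t(k) = 2*k*(-1 + k) (t(k) = (-1 + k)*(2*k) = 2*k*(-1 + k))
(t(9) + 386)*172 = (2*9*(-1 + 9) + 386)*172 = (2*9*8 + 386)*172 = (144 + 386)*172 = 530*172 = 91160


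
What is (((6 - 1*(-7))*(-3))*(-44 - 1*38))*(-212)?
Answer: -677976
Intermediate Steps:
(((6 - 1*(-7))*(-3))*(-44 - 1*38))*(-212) = (((6 + 7)*(-3))*(-44 - 38))*(-212) = ((13*(-3))*(-82))*(-212) = -39*(-82)*(-212) = 3198*(-212) = -677976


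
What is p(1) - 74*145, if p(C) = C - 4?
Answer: -10733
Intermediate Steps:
p(C) = -4 + C
p(1) - 74*145 = (-4 + 1) - 74*145 = -3 - 10730 = -10733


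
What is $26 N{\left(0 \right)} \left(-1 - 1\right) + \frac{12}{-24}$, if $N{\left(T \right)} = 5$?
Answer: $- \frac{521}{2} \approx -260.5$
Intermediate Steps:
$26 N{\left(0 \right)} \left(-1 - 1\right) + \frac{12}{-24} = 26 \cdot 5 \left(-1 - 1\right) + \frac{12}{-24} = 26 \cdot 5 \left(-1 - 1\right) + 12 \left(- \frac{1}{24}\right) = 26 \cdot 5 \left(-2\right) - \frac{1}{2} = 26 \left(-10\right) - \frac{1}{2} = -260 - \frac{1}{2} = - \frac{521}{2}$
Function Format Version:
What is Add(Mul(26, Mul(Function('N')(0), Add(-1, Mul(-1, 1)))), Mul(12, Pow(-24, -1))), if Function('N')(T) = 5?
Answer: Rational(-521, 2) ≈ -260.50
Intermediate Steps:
Add(Mul(26, Mul(Function('N')(0), Add(-1, Mul(-1, 1)))), Mul(12, Pow(-24, -1))) = Add(Mul(26, Mul(5, Add(-1, Mul(-1, 1)))), Mul(12, Pow(-24, -1))) = Add(Mul(26, Mul(5, Add(-1, -1))), Mul(12, Rational(-1, 24))) = Add(Mul(26, Mul(5, -2)), Rational(-1, 2)) = Add(Mul(26, -10), Rational(-1, 2)) = Add(-260, Rational(-1, 2)) = Rational(-521, 2)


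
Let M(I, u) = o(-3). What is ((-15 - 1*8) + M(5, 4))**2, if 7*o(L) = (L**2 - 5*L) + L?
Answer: 400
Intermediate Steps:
o(L) = -4*L/7 + L**2/7 (o(L) = ((L**2 - 5*L) + L)/7 = (L**2 - 4*L)/7 = -4*L/7 + L**2/7)
M(I, u) = 3 (M(I, u) = (1/7)*(-3)*(-4 - 3) = (1/7)*(-3)*(-7) = 3)
((-15 - 1*8) + M(5, 4))**2 = ((-15 - 1*8) + 3)**2 = ((-15 - 8) + 3)**2 = (-23 + 3)**2 = (-20)**2 = 400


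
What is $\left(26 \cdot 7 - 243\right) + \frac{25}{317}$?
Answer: $- \frac{19312}{317} \approx -60.921$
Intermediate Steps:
$\left(26 \cdot 7 - 243\right) + \frac{25}{317} = \left(182 - 243\right) + 25 \cdot \frac{1}{317} = -61 + \frac{25}{317} = - \frac{19312}{317}$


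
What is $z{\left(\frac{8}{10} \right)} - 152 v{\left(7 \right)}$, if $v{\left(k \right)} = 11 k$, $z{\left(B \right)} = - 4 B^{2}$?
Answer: $- \frac{292664}{25} \approx -11707.0$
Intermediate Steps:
$z{\left(\frac{8}{10} \right)} - 152 v{\left(7 \right)} = - 4 \left(\frac{8}{10}\right)^{2} - 152 \cdot 11 \cdot 7 = - 4 \left(8 \cdot \frac{1}{10}\right)^{2} - 11704 = - 4 \left(\frac{4}{5}\right)^{2} - 11704 = \left(-4\right) \frac{16}{25} - 11704 = - \frac{64}{25} - 11704 = - \frac{292664}{25}$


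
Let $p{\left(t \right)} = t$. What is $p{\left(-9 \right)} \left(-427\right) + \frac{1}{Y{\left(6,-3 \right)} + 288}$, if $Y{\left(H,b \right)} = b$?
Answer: $\frac{1095256}{285} \approx 3843.0$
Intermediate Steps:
$p{\left(-9 \right)} \left(-427\right) + \frac{1}{Y{\left(6,-3 \right)} + 288} = \left(-9\right) \left(-427\right) + \frac{1}{-3 + 288} = 3843 + \frac{1}{285} = \frac{1095256}{285}$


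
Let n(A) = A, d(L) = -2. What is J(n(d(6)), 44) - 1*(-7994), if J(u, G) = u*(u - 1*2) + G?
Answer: 8046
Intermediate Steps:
J(u, G) = G + u*(-2 + u) (J(u, G) = u*(u - 2) + G = u*(-2 + u) + G = G + u*(-2 + u))
J(n(d(6)), 44) - 1*(-7994) = (44 + (-2)² - 2*(-2)) - 1*(-7994) = (44 + 4 + 4) + 7994 = 52 + 7994 = 8046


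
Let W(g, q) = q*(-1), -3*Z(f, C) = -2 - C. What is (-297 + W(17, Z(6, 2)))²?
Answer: 801025/9 ≈ 89003.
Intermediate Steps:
Z(f, C) = ⅔ + C/3 (Z(f, C) = -(-2 - C)/3 = ⅔ + C/3)
W(g, q) = -q
(-297 + W(17, Z(6, 2)))² = (-297 - (⅔ + (⅓)*2))² = (-297 - (⅔ + ⅔))² = (-297 - 1*4/3)² = (-297 - 4/3)² = (-895/3)² = 801025/9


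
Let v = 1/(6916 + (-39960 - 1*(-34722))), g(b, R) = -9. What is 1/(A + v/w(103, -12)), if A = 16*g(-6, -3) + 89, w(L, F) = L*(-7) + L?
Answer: -1037004/57035221 ≈ -0.018182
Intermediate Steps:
w(L, F) = -6*L (w(L, F) = -7*L + L = -6*L)
v = 1/1678 (v = 1/(6916 + (-39960 + 34722)) = 1/(6916 - 5238) = 1/1678 ≈ 0.00059595)
A = -55 (A = 16*(-9) + 89 = -144 + 89 = -55)
1/(A + v/w(103, -12)) = 1/(-55 + 1/(1678*((-6*103)))) = 1/(-55 + (1/1678)/(-618)) = 1/(-55 + (1/1678)*(-1/618)) = 1/(-55 - 1/1037004) = 1/(-57035221/1037004) = -1037004/57035221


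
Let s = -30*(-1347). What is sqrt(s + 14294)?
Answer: 4*sqrt(3419) ≈ 233.89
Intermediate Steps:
s = 40410
sqrt(s + 14294) = sqrt(40410 + 14294) = sqrt(54704) = 4*sqrt(3419)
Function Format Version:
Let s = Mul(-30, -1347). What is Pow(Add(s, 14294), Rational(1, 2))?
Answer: Mul(4, Pow(3419, Rational(1, 2))) ≈ 233.89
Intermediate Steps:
s = 40410
Pow(Add(s, 14294), Rational(1, 2)) = Pow(Add(40410, 14294), Rational(1, 2)) = Pow(54704, Rational(1, 2)) = Mul(4, Pow(3419, Rational(1, 2)))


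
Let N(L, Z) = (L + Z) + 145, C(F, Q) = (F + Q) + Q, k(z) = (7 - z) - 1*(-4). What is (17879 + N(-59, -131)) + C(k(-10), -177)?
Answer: 17501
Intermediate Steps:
k(z) = 11 - z (k(z) = (7 - z) + 4 = 11 - z)
C(F, Q) = F + 2*Q
N(L, Z) = 145 + L + Z
(17879 + N(-59, -131)) + C(k(-10), -177) = (17879 + (145 - 59 - 131)) + ((11 - 1*(-10)) + 2*(-177)) = (17879 - 45) + ((11 + 10) - 354) = 17834 + (21 - 354) = 17834 - 333 = 17501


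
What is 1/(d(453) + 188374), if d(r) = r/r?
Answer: 1/188375 ≈ 5.3086e-6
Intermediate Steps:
d(r) = 1
1/(d(453) + 188374) = 1/(1 + 188374) = 1/188375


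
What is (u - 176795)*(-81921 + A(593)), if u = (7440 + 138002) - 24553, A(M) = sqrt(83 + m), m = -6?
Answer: 4579875426 - 55906*sqrt(77) ≈ 4.5794e+9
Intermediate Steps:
A(M) = sqrt(77) (A(M) = sqrt(83 - 6) = sqrt(77))
u = 120889 (u = 145442 - 24553 = 120889)
(u - 176795)*(-81921 + A(593)) = (120889 - 176795)*(-81921 + sqrt(77)) = -55906*(-81921 + sqrt(77)) = 4579875426 - 55906*sqrt(77)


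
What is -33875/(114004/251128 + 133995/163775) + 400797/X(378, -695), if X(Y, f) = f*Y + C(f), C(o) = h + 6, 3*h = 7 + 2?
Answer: -2033462430340959659/76359739635797 ≈ -26630.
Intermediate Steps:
h = 3 (h = (7 + 2)/3 = (1/3)*9 = 3)
C(o) = 9 (C(o) = 3 + 6 = 9)
X(Y, f) = 9 + Y*f (X(Y, f) = f*Y + 9 = Y*f + 9 = 9 + Y*f)
-33875/(114004/251128 + 133995/163775) + 400797/X(378, -695) = -33875/(114004/251128 + 133995/163775) + 400797/(9 + 378*(-695)) = -33875/(114004*(1/251128) + 133995*(1/163775)) + 400797/(9 - 262710) = -33875/(28501/62782 + 26799/32755) + 400797/(-262701) = -33875/2616045073/2056424410 + 400797*(-1/262701) = -33875*2056424410/2616045073 - 44533/29189 = -69661376888750/2616045073 - 44533/29189 = -2033462430340959659/76359739635797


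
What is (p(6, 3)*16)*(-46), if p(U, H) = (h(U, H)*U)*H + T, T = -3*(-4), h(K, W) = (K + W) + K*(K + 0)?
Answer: -604992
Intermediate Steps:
h(K, W) = K + W + K**2 (h(K, W) = (K + W) + K*K = (K + W) + K**2 = K + W + K**2)
T = 12
p(U, H) = 12 + H*U*(H + U + U**2) (p(U, H) = ((U + H + U**2)*U)*H + 12 = ((H + U + U**2)*U)*H + 12 = (U*(H + U + U**2))*H + 12 = H*U*(H + U + U**2) + 12 = 12 + H*U*(H + U + U**2))
(p(6, 3)*16)*(-46) = ((12 + 3*6*(3 + 6 + 6**2))*16)*(-46) = ((12 + 3*6*(3 + 6 + 36))*16)*(-46) = ((12 + 3*6*45)*16)*(-46) = ((12 + 810)*16)*(-46) = (822*16)*(-46) = 13152*(-46) = -604992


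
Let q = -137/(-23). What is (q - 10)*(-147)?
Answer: 13671/23 ≈ 594.39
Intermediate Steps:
q = 137/23 (q = -137*(-1/23) = 137/23 ≈ 5.9565)
(q - 10)*(-147) = (137/23 - 10)*(-147) = -93/23*(-147) = 13671/23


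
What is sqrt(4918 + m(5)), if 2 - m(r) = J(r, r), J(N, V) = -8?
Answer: 8*sqrt(77) ≈ 70.200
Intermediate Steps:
m(r) = 10 (m(r) = 2 - 1*(-8) = 2 + 8 = 10)
sqrt(4918 + m(5)) = sqrt(4918 + 10) = sqrt(4928) = 8*sqrt(77)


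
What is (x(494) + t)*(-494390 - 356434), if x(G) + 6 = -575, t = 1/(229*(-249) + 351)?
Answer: 4668935128884/9445 ≈ 4.9433e+8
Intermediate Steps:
t = -1/56670 (t = 1/(-57021 + 351) = 1/(-56670) = -1/56670 ≈ -1.7646e-5)
x(G) = -581 (x(G) = -6 - 575 = -581)
(x(494) + t)*(-494390 - 356434) = (-581 - 1/56670)*(-494390 - 356434) = -32925271/56670*(-850824) = 4668935128884/9445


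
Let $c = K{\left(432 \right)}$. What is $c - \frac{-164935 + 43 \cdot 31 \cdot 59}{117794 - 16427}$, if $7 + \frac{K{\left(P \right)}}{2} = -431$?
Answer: $- \frac{88711204}{101367} \approx -875.15$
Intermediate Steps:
$K{\left(P \right)} = -876$ ($K{\left(P \right)} = -14 + 2 \left(-431\right) = -14 - 862 = -876$)
$c = -876$
$c - \frac{-164935 + 43 \cdot 31 \cdot 59}{117794 - 16427} = -876 - \frac{-164935 + 43 \cdot 31 \cdot 59}{117794 - 16427} = -876 - \frac{-164935 + 1333 \cdot 59}{101367} = -876 - \left(-164935 + 78647\right) \frac{1}{101367} = -876 - \left(-86288\right) \frac{1}{101367} = -876 - - \frac{86288}{101367} = -876 + \frac{86288}{101367} = - \frac{88711204}{101367}$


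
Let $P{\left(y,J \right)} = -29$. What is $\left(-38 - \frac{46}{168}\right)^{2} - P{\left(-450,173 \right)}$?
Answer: $\frac{10540849}{7056} \approx 1493.9$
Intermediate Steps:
$\left(-38 - \frac{46}{168}\right)^{2} - P{\left(-450,173 \right)} = \left(-38 - \frac{46}{168}\right)^{2} - -29 = \left(-38 - \frac{23}{84}\right)^{2} + 29 = \left(- \frac{3215}{84}\right)^{2} + 29 = \frac{10336225}{7056} + 29 = \frac{10540849}{7056}$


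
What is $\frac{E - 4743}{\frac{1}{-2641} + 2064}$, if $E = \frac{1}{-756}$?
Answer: $- \frac{9469857469}{4120973388} \approx -2.298$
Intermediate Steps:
$E = - \frac{1}{756} \approx -0.0013228$
$\frac{E - 4743}{\frac{1}{-2641} + 2064} = \frac{- \frac{1}{756} - 4743}{\frac{1}{-2641} + 2064} = - \frac{3585709}{756 \left(- \frac{1}{2641} + 2064\right)} = - \frac{3585709}{756 \cdot \frac{5451023}{2641}} = \left(- \frac{3585709}{756}\right) \frac{2641}{5451023} = - \frac{9469857469}{4120973388}$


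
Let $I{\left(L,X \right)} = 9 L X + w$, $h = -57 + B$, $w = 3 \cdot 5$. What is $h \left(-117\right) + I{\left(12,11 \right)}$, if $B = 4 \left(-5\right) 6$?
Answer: $21912$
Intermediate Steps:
$B = -120$ ($B = \left(-20\right) 6 = -120$)
$w = 15$
$h = -177$ ($h = -57 - 120 = -177$)
$I{\left(L,X \right)} = 15 + 9 L X$ ($I{\left(L,X \right)} = 9 L X + 15 = 15 + 9 L X$)
$h \left(-117\right) + I{\left(12,11 \right)} = \left(-177\right) \left(-117\right) + \left(15 + 9 \cdot 12 \cdot 11\right) = 20709 + \left(15 + 1188\right) = 20709 + 1203 = 21912$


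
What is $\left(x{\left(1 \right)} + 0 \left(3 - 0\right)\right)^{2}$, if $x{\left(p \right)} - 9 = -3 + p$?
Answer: $49$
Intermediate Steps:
$x{\left(p \right)} = 6 + p$ ($x{\left(p \right)} = 9 + \left(-3 + p\right) = 6 + p$)
$\left(x{\left(1 \right)} + 0 \left(3 - 0\right)\right)^{2} = \left(\left(6 + 1\right) + 0 \left(3 - 0\right)\right)^{2} = \left(7 + 0 \left(3 + 0\right)\right)^{2} = \left(7 + 0 \cdot 3\right)^{2} = \left(7 + 0\right)^{2} = 7^{2} = 49$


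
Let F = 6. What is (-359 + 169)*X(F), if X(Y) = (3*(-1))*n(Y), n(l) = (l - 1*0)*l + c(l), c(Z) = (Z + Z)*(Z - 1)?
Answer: 54720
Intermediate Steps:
c(Z) = 2*Z*(-1 + Z) (c(Z) = (2*Z)*(-1 + Z) = 2*Z*(-1 + Z))
n(l) = l**2 + 2*l*(-1 + l) (n(l) = (l - 1*0)*l + 2*l*(-1 + l) = (l + 0)*l + 2*l*(-1 + l) = l*l + 2*l*(-1 + l) = l**2 + 2*l*(-1 + l))
X(Y) = -3*Y*(-2 + 3*Y) (X(Y) = (3*(-1))*(Y*(-2 + 3*Y)) = -3*Y*(-2 + 3*Y))
(-359 + 169)*X(F) = (-359 + 169)*(3*6*(2 - 3*6)) = -570*6*(2 - 18) = -570*6*(-16) = -190*(-288) = 54720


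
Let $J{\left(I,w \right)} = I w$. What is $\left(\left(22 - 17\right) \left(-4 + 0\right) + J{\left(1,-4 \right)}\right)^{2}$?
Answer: $576$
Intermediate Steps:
$\left(\left(22 - 17\right) \left(-4 + 0\right) + J{\left(1,-4 \right)}\right)^{2} = \left(\left(22 - 17\right) \left(-4 + 0\right) + 1 \left(-4\right)\right)^{2} = \left(5 \left(-4\right) - 4\right)^{2} = \left(-20 - 4\right)^{2} = \left(-24\right)^{2} = 576$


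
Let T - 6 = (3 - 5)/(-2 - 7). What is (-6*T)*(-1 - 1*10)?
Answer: 1232/3 ≈ 410.67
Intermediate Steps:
T = 56/9 (T = 6 + (3 - 5)/(-2 - 7) = 6 - 2/(-9) = 6 - 2*(-⅑) = 6 + 2/9 = 56/9 ≈ 6.2222)
(-6*T)*(-1 - 1*10) = (-6*56/9)*(-1 - 1*10) = -112*(-1 - 10)/3 = -112/3*(-11) = 1232/3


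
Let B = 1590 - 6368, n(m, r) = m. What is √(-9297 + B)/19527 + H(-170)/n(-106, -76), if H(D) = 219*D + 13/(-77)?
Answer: 2866723/8162 + 5*I*√563/19527 ≈ 351.23 + 0.0060756*I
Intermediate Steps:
B = -4778
H(D) = -13/77 + 219*D (H(D) = 219*D + 13*(-1/77) = 219*D - 13/77 = -13/77 + 219*D)
√(-9297 + B)/19527 + H(-170)/n(-106, -76) = √(-9297 - 4778)/19527 + (-13/77 + 219*(-170))/(-106) = √(-14075)*(1/19527) + (-13/77 - 37230)*(-1/106) = (5*I*√563)*(1/19527) - 2866723/77*(-1/106) = 5*I*√563/19527 + 2866723/8162 = 2866723/8162 + 5*I*√563/19527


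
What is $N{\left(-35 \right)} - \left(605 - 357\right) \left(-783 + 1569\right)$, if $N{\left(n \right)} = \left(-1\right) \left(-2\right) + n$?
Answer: $-194961$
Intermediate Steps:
$N{\left(n \right)} = 2 + n$
$N{\left(-35 \right)} - \left(605 - 357\right) \left(-783 + 1569\right) = \left(2 - 35\right) - \left(605 - 357\right) \left(-783 + 1569\right) = -33 - \left(605 - 357\right) 786 = -33 - 248 \cdot 786 = -33 - 194928 = -194961$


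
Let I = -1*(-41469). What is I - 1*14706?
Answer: 26763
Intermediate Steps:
I = 41469
I - 1*14706 = 41469 - 1*14706 = 41469 - 14706 = 26763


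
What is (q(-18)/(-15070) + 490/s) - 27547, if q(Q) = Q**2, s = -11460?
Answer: -237871930037/8635110 ≈ -27547.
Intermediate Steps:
(q(-18)/(-15070) + 490/s) - 27547 = ((-18)**2/(-15070) + 490/(-11460)) - 27547 = (324*(-1/15070) + 490*(-1/11460)) - 27547 = (-162/7535 - 49/1146) - 27547 = -554867/8635110 - 27547 = -237871930037/8635110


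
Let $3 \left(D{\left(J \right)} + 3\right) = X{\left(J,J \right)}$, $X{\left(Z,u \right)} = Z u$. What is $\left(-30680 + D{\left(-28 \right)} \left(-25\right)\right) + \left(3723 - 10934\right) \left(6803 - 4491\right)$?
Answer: $- \frac{50126911}{3} \approx -1.6709 \cdot 10^{7}$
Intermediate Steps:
$D{\left(J \right)} = -3 + \frac{J^{2}}{3}$ ($D{\left(J \right)} = -3 + \frac{J J}{3} = -3 + \frac{J^{2}}{3}$)
$\left(-30680 + D{\left(-28 \right)} \left(-25\right)\right) + \left(3723 - 10934\right) \left(6803 - 4491\right) = \left(-30680 + \left(-3 + \frac{\left(-28\right)^{2}}{3}\right) \left(-25\right)\right) + \left(3723 - 10934\right) \left(6803 - 4491\right) = \left(-30680 + \left(-3 + \frac{1}{3} \cdot 784\right) \left(-25\right)\right) + \left(3723 - 10934\right) 2312 = \left(-30680 + \left(-3 + \frac{784}{3}\right) \left(-25\right)\right) - 16671832 = \left(-30680 + \frac{775}{3} \left(-25\right)\right) - 16671832 = \left(-30680 - \frac{19375}{3}\right) - 16671832 = - \frac{111415}{3} - 16671832 = - \frac{50126911}{3}$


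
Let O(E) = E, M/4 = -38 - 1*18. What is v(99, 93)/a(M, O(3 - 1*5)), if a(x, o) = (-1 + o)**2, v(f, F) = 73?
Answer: 73/9 ≈ 8.1111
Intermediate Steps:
M = -224 (M = 4*(-38 - 1*18) = 4*(-38 - 18) = 4*(-56) = -224)
v(99, 93)/a(M, O(3 - 1*5)) = 73/((-1 + (3 - 1*5))**2) = 73/((-1 + (3 - 5))**2) = 73/((-1 - 2)**2) = 73/((-3)**2) = 73/9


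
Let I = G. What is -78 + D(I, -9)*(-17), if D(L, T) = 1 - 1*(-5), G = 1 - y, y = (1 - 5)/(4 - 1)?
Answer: -180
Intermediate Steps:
y = -4/3 ≈ -1.3333
G = 7/3 (G = 1 - 1*(-4/3) = 1 + 4/3 = 7/3 ≈ 2.3333)
I = 7/3 ≈ 2.3333
D(L, T) = 6 (D(L, T) = 1 + 5 = 6)
-78 + D(I, -9)*(-17) = -78 + 6*(-17) = -78 - 102 = -180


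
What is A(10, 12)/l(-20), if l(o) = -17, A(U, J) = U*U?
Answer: -100/17 ≈ -5.8824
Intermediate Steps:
A(U, J) = U²
A(10, 12)/l(-20) = 10²/(-17) = 100*(-1/17) = -100/17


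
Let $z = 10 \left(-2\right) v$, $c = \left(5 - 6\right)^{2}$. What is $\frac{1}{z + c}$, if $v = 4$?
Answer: $- \frac{1}{79} \approx -0.012658$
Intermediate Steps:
$c = 1$ ($c = \left(-1\right)^{2} = 1$)
$z = -80$ ($z = 10 \left(-2\right) 4 = \left(-20\right) 4 = -80$)
$\frac{1}{z + c} = \frac{1}{-80 + 1} = \frac{1}{-79} = - \frac{1}{79}$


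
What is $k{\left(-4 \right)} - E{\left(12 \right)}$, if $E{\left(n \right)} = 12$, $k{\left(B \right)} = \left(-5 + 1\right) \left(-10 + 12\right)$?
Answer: $-20$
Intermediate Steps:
$k{\left(B \right)} = -8$ ($k{\left(B \right)} = \left(-4\right) 2 = -8$)
$k{\left(-4 \right)} - E{\left(12 \right)} = -8 - 12 = -20$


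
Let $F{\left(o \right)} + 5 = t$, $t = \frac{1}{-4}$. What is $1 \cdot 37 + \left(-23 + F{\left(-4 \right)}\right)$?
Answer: $\frac{35}{4} \approx 8.75$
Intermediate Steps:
$t = - \frac{1}{4} \approx -0.25$
$F{\left(o \right)} = - \frac{21}{4}$ ($F{\left(o \right)} = -5 - \frac{1}{4} = - \frac{21}{4}$)
$1 \cdot 37 + \left(-23 + F{\left(-4 \right)}\right) = 1 \cdot 37 - \frac{113}{4} = 37 - \frac{113}{4} = \frac{35}{4}$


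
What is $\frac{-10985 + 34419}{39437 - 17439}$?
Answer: $\frac{11717}{10999} \approx 1.0653$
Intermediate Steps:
$\frac{-10985 + 34419}{39437 - 17439} = \frac{23434}{21998} = 23434 \cdot \frac{1}{21998} = \frac{11717}{10999}$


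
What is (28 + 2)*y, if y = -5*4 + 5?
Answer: -450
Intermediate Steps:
y = -15 (y = -20 + 5 = -15)
(28 + 2)*y = (28 + 2)*(-15) = 30*(-15) = -450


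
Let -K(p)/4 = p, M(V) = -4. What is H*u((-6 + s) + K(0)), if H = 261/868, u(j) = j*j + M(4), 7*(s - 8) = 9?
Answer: 86913/42532 ≈ 2.0435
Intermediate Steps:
s = 65/7 (s = 8 + (1/7)*9 = 8 + 9/7 = 65/7 ≈ 9.2857)
K(p) = -4*p
u(j) = -4 + j**2 (u(j) = j*j - 4 = j**2 - 4 = -4 + j**2)
H = 261/868 (H = 261*(1/868) = 261/868 ≈ 0.30069)
H*u((-6 + s) + K(0)) = 261*(-4 + ((-6 + 65/7) - 4*0)**2)/868 = 261*(-4 + (23/7 + 0)**2)/868 = 261*(-4 + (23/7)**2)/868 = 261*(-4 + 529/49)/868 = (261/868)*(333/49) = 86913/42532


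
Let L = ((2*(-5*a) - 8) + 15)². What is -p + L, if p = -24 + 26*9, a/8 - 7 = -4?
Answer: 54079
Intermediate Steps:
a = 24 (a = 56 + 8*(-4) = 56 - 32 = 24)
p = 210 (p = -24 + 234 = 210)
L = 54289 (L = ((2*(-5*24) - 8) + 15)² = ((2*(-120) - 8) + 15)² = ((-240 - 8) + 15)² = (-248 + 15)² = (-233)² = 54289)
-p + L = -1*210 + 54289 = -210 + 54289 = 54079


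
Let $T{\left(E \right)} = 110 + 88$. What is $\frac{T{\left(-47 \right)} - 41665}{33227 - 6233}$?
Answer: $- \frac{41467}{26994} \approx -1.5362$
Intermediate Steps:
$T{\left(E \right)} = 198$
$\frac{T{\left(-47 \right)} - 41665}{33227 - 6233} = \frac{198 - 41665}{33227 - 6233} = - \frac{41467}{26994}$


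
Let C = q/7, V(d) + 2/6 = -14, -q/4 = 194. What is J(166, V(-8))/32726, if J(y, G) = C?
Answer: -388/114541 ≈ -0.0033874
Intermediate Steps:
q = -776 (q = -4*194 = -776)
V(d) = -43/3 (V(d) = -⅓ - 14 = -43/3)
C = -776/7 ≈ -110.86
J(y, G) = -776/7
J(166, V(-8))/32726 = -776/7/32726 = -776/7*1/32726 = -388/114541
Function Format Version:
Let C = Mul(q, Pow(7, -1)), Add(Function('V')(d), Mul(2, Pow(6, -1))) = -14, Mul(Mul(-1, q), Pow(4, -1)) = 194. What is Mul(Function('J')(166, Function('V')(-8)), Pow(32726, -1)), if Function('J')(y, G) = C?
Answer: Rational(-388, 114541) ≈ -0.0033874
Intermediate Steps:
q = -776 (q = Mul(-4, 194) = -776)
Function('V')(d) = Rational(-43, 3) (Function('V')(d) = Add(Rational(-1, 3), -14) = Rational(-43, 3))
C = Rational(-776, 7) (C = Mul(-776, Pow(7, -1)) = Mul(-776, Rational(1, 7)) = Rational(-776, 7) ≈ -110.86)
Function('J')(y, G) = Rational(-776, 7)
Mul(Function('J')(166, Function('V')(-8)), Pow(32726, -1)) = Mul(Rational(-776, 7), Pow(32726, -1)) = Mul(Rational(-776, 7), Rational(1, 32726)) = Rational(-388, 114541)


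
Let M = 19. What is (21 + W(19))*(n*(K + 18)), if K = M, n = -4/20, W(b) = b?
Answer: -296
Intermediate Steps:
n = -⅕ (n = -4*1/20 = -⅕ ≈ -0.20000)
K = 19
(21 + W(19))*(n*(K + 18)) = (21 + 19)*(-(19 + 18)/5) = 40*(-⅕*37) = 40*(-37/5) = -296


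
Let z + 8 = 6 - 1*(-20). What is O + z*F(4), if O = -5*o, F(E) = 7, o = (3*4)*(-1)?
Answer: 186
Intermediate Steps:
o = -12 (o = 12*(-1) = -12)
O = 60 (O = -5*(-12) = 60)
z = 18 (z = -8 + (6 - 1*(-20)) = -8 + (6 + 20) = -8 + 26 = 18)
O + z*F(4) = 60 + 18*7 = 60 + 126 = 186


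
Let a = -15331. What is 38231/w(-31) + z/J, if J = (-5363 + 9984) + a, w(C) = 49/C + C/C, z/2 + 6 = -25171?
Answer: -13825891/210 ≈ -65838.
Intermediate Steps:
z = -50354 (z = -12 + 2*(-25171) = -12 - 50342 = -50354)
w(C) = 1 + 49/C (w(C) = 49/C + 1 = 1 + 49/C)
J = -10710 (J = (-5363 + 9984) - 15331 = 4621 - 15331 = -10710)
38231/w(-31) + z/J = 38231/(((49 - 31)/(-31))) - 50354/(-10710) = 38231/((-1/31*18)) - 50354*(-1/10710) = 38231/(-18/31) + 1481/315 = 38231*(-31/18) + 1481/315 = -1185161/18 + 1481/315 = -13825891/210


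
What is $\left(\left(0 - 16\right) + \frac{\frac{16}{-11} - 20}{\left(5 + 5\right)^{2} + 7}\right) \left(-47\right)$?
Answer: $\frac{896196}{1177} \approx 761.42$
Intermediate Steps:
$\left(\left(0 - 16\right) + \frac{\frac{16}{-11} - 20}{\left(5 + 5\right)^{2} + 7}\right) \left(-47\right) = \left(-16 + \frac{16 \left(- \frac{1}{11}\right) - 20}{10^{2} + 7}\right) \left(-47\right) = \left(-16 + \frac{- \frac{16}{11} - 20}{100 + 7}\right) \left(-47\right) = \left(-16 - \frac{236}{11 \cdot 107}\right) \left(-47\right) = \left(-16 - \frac{236}{1177}\right) \left(-47\right) = \left(- \frac{19068}{1177}\right) \left(-47\right) = \frac{896196}{1177}$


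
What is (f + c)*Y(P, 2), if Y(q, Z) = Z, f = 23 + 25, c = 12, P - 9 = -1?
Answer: 120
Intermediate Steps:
P = 8 (P = 9 - 1 = 8)
f = 48
(f + c)*Y(P, 2) = (48 + 12)*2 = 60*2 = 120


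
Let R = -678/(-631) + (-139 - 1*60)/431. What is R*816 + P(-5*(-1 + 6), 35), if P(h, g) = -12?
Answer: 132722052/271961 ≈ 488.02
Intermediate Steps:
R = 166649/271961 (R = -678*(-1/631) + (-139 - 60)*(1/431) = 678/631 - 199*1/431 = 678/631 - 199/431 = 166649/271961 ≈ 0.61277)
R*816 + P(-5*(-1 + 6), 35) = (166649/271961)*816 - 12 = 135985584/271961 - 12 = 132722052/271961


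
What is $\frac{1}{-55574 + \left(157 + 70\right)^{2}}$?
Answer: $- \frac{1}{4045} \approx -0.00024722$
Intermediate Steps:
$\frac{1}{-55574 + \left(157 + 70\right)^{2}} = \frac{1}{-55574 + 227^{2}} = \frac{1}{-55574 + 51529} = \frac{1}{-4045} = - \frac{1}{4045}$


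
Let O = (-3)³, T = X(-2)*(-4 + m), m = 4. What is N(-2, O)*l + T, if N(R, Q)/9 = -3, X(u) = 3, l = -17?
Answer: 459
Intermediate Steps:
T = 0 (T = 3*(-4 + 4) = 3*0 = 0)
O = -27
N(R, Q) = -27 (N(R, Q) = 9*(-3) = -27)
N(-2, O)*l + T = -27*(-17) + 0 = 459 + 0 = 459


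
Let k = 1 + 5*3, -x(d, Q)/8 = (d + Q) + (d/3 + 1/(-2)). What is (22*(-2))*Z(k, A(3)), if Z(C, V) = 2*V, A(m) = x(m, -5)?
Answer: -1056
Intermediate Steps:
x(d, Q) = 4 - 8*Q - 32*d/3 (x(d, Q) = -8*((d + Q) + (d/3 + 1/(-2))) = -8*((Q + d) + (d*(⅓) + 1*(-½))) = -8*((Q + d) + (d/3 - ½)) = -8*((Q + d) + (-½ + d/3)) = -8*(-½ + Q + 4*d/3) = 4 - 8*Q - 32*d/3)
A(m) = 44 - 32*m/3 (A(m) = 4 - 8*(-5) - 32*m/3 = 4 + 40 - 32*m/3 = 44 - 32*m/3)
k = 16 (k = 1 + 15 = 16)
(22*(-2))*Z(k, A(3)) = (22*(-2))*(2*(44 - 32/3*3)) = -88*(44 - 32) = -88*12 = -44*24 = -1056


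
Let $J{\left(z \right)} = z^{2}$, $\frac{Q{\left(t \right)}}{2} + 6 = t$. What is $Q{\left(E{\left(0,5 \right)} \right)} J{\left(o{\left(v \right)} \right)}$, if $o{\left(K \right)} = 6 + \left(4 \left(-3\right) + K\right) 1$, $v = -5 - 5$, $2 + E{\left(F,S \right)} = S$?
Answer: $-1536$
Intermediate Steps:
$E{\left(F,S \right)} = -2 + S$
$Q{\left(t \right)} = -12 + 2 t$
$v = -10$ ($v = -5 - 5 = -10$)
$o{\left(K \right)} = -6 + K$ ($o{\left(K \right)} = 6 + \left(-12 + K\right) 1 = 6 + \left(-12 + K\right) = -6 + K$)
$Q{\left(E{\left(0,5 \right)} \right)} J{\left(o{\left(v \right)} \right)} = \left(-12 + 2 \left(-2 + 5\right)\right) \left(-6 - 10\right)^{2} = \left(-12 + 2 \cdot 3\right) \left(-16\right)^{2} = \left(-12 + 6\right) 256 = \left(-6\right) 256 = -1536$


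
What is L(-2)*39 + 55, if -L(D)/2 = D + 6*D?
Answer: 1147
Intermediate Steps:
L(D) = -14*D (L(D) = -2*(D + 6*D) = -14*D)
L(-2)*39 + 55 = -14*(-2)*39 + 55 = 28*39 + 55 = 1092 + 55 = 1147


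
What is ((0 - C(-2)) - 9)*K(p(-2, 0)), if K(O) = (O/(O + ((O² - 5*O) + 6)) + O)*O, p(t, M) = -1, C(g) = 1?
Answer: -120/11 ≈ -10.909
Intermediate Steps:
K(O) = O*(O + O/(6 + O² - 4*O)) (K(O) = (O/(O + (6 + O² - 5*O)) + O)*O = (O/(6 + O² - 4*O) + O)*O = (O + O/(6 + O² - 4*O))*O = O*(O + O/(6 + O² - 4*O)))
((0 - C(-2)) - 9)*K(p(-2, 0)) = ((0 - 1*1) - 9)*((-1)²*(7 + (-1)² - 4*(-1))/(6 + (-1)² - 4*(-1))) = ((0 - 1) - 9)*(1*(7 + 1 + 4)/(6 + 1 + 4)) = (-1 - 9)*(1*12/11) = -10*12/11 = -120/11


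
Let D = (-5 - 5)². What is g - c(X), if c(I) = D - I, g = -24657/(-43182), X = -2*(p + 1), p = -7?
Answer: -1258453/14394 ≈ -87.429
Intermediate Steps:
D = 100 (D = (-10)² = 100)
X = 12 (X = -2*(-7 + 1) = -2*(-6) = 12)
g = 8219/14394 (g = -24657*(-1/43182) = 8219/14394 ≈ 0.57100)
c(I) = 100 - I
g - c(X) = 8219/14394 - (100 - 1*12) = 8219/14394 - (100 - 12) = 8219/14394 - 1*88 = 8219/14394 - 88 = -1258453/14394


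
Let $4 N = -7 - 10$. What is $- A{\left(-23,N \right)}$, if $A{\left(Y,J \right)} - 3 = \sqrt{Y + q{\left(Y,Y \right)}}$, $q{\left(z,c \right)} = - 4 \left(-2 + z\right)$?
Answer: $-3 - \sqrt{77} \approx -11.775$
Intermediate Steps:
$N = - \frac{17}{4}$ ($N = \frac{-7 - 10}{4} = \frac{1}{4} \left(-17\right) = - \frac{17}{4} \approx -4.25$)
$q{\left(z,c \right)} = 8 - 4 z$
$A{\left(Y,J \right)} = 3 + \sqrt{8 - 3 Y}$ ($A{\left(Y,J \right)} = 3 + \sqrt{Y - \left(-8 + 4 Y\right)} = 3 + \sqrt{8 - 3 Y}$)
$- A{\left(-23,N \right)} = - (3 + \sqrt{8 - -69}) = - (3 + \sqrt{8 + 69}) = - (3 + \sqrt{77}) = -3 - \sqrt{77}$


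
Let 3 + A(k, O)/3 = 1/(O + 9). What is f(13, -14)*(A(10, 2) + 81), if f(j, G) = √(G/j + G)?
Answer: 11130*I*√13/143 ≈ 280.63*I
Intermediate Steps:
A(k, O) = -9 + 3/(9 + O) (A(k, O) = -9 + 3/(O + 9) = -9 + 3/(9 + O))
f(j, G) = √(G + G/j)
f(13, -14)*(A(10, 2) + 81) = √(-14 - 14/13)*(3*(-26 - 3*2)/(9 + 2) + 81) = √(-14 - 14*1/13)*(3*(-26 - 6)/11 + 81) = √(-14 - 14/13)*(3*(1/11)*(-32) + 81) = √(-196/13)*(-96/11 + 81) = (14*I*√13/13)*(795/11) = 11130*I*√13/143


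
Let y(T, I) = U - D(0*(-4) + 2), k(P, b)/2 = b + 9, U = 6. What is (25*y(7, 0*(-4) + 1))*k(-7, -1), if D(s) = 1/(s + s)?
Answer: 2300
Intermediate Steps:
D(s) = 1/(2*s)
k(P, b) = 18 + 2*b (k(P, b) = 2*(b + 9) = 2*(9 + b) = 18 + 2*b)
y(T, I) = 23/4 (y(T, I) = 6 - 1/(2*(0*(-4) + 2)) = 6 - 1/(2*(0 + 2)) = 6 - 1/(2*2) = 6 - 1*¼ = 6 - ¼ = 23/4)
(25*y(7, 0*(-4) + 1))*k(-7, -1) = (25*(23/4))*(18 + 2*(-1)) = 575*(18 - 2)/4 = (575/4)*16 = 2300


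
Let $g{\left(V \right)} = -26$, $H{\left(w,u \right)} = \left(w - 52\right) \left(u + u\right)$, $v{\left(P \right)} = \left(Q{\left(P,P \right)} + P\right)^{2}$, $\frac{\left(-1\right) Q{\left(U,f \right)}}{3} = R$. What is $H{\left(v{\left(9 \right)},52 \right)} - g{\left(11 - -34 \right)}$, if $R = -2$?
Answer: $18018$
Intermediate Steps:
$Q{\left(U,f \right)} = 6$ ($Q{\left(U,f \right)} = \left(-3\right) \left(-2\right) = 6$)
$v{\left(P \right)} = \left(6 + P\right)^{2}$
$H{\left(w,u \right)} = 2 u \left(-52 + w\right)$ ($H{\left(w,u \right)} = \left(-52 + w\right) 2 u = 2 u \left(-52 + w\right)$)
$H{\left(v{\left(9 \right)},52 \right)} - g{\left(11 - -34 \right)} = 2 \cdot 52 \left(-52 + \left(6 + 9\right)^{2}\right) - -26 = 2 \cdot 52 \left(-52 + 15^{2}\right) + 26 = 2 \cdot 52 \left(-52 + 225\right) + 26 = 2 \cdot 52 \cdot 173 + 26 = 17992 + 26 = 18018$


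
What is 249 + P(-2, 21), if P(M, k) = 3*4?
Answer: 261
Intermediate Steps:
P(M, k) = 12
249 + P(-2, 21) = 249 + 12 = 261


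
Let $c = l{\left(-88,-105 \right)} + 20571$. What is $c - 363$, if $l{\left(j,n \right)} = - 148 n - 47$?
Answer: $35701$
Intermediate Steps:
$l{\left(j,n \right)} = -47 - 148 n$
$c = 36064$ ($c = \left(-47 - -15540\right) + 20571 = \left(-47 + 15540\right) + 20571 = 15493 + 20571 = 36064$)
$c - 363 = 36064 - 363 = 35701$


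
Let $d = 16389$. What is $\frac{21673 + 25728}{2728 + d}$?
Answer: $\frac{47401}{19117} \approx 2.4795$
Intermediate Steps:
$\frac{21673 + 25728}{2728 + d} = \frac{21673 + 25728}{2728 + 16389} = \frac{47401}{19117}$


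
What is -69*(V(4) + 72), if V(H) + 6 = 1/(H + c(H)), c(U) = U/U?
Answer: -22839/5 ≈ -4567.8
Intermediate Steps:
c(U) = 1
V(H) = -6 + 1/(1 + H) (V(H) = -6 + 1/(H + 1) = -6 + 1/(1 + H))
-69*(V(4) + 72) = -69*((-5 - 6*4)/(1 + 4) + 72) = -69*((-5 - 24)/5 + 72) = -69*((⅕)*(-29) + 72) = -69*(-29/5 + 72) = -69*331/5 = -22839/5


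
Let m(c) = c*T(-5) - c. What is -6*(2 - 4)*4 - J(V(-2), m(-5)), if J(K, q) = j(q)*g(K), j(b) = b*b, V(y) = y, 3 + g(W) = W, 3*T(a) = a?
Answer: 8432/9 ≈ 936.89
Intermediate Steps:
T(a) = a/3
g(W) = -3 + W
j(b) = b²
m(c) = -8*c/3 (m(c) = c*((⅓)*(-5)) - c = c*(-5/3) - c = -5*c/3 - c = -8*c/3)
J(K, q) = q²*(-3 + K)
-6*(2 - 4)*4 - J(V(-2), m(-5)) = -6*(2 - 4)*4 - (-8/3*(-5))²*(-3 - 2) = -(-12)*4 - (40/3)²*(-5) = -6*(-8) - 1600*(-5)/9 = 48 - 1*(-8000/9) = 48 + 8000/9 = 8432/9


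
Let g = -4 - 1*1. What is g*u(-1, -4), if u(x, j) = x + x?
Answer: 10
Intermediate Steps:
u(x, j) = 2*x
g = -5 (g = -4 - 1 = -5)
g*u(-1, -4) = -10*(-1) = -5*(-2) = 10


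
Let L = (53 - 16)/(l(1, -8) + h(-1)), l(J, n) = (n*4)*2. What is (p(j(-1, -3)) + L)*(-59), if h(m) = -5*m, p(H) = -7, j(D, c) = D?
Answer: 450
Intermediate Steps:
l(J, n) = 8*n (l(J, n) = (4*n)*2 = 8*n)
L = -37/59 (L = (53 - 16)/(8*(-8) - 5*(-1)) = 37/(-64 + 5) = 37/(-59) = 37*(-1/59) = -37/59 ≈ -0.62712)
(p(j(-1, -3)) + L)*(-59) = (-7 - 37/59)*(-59) = -450/59*(-59) = 450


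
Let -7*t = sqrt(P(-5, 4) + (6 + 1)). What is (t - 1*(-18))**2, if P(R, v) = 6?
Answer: (126 - sqrt(13))**2/49 ≈ 305.72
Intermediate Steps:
t = -sqrt(13)/7 (t = -sqrt(6 + (6 + 1))/7 = -sqrt(6 + 7)/7 = -sqrt(13)/7 ≈ -0.51508)
(t - 1*(-18))**2 = (-sqrt(13)/7 - 1*(-18))**2 = (-sqrt(13)/7 + 18)**2 = (18 - sqrt(13)/7)**2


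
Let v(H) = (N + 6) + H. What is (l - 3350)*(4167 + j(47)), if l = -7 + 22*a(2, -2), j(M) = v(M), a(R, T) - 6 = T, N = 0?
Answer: -13795180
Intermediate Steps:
a(R, T) = 6 + T
v(H) = 6 + H (v(H) = (0 + 6) + H = 6 + H)
j(M) = 6 + M
l = 81 (l = -7 + 22*(6 - 2) = -7 + 22*4 = -7 + 88 = 81)
(l - 3350)*(4167 + j(47)) = (81 - 3350)*(4167 + (6 + 47)) = -3269*(4167 + 53) = -3269*4220 = -13795180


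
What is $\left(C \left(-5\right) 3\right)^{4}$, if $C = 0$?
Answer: $0$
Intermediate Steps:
$\left(C \left(-5\right) 3\right)^{4} = \left(0 \left(-5\right) 3\right)^{4} = \left(0 \cdot 3\right)^{4} = 0^{4} = 0$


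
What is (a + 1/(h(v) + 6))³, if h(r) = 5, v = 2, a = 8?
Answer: 704969/1331 ≈ 529.65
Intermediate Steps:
(a + 1/(h(v) + 6))³ = (8 + 1/(5 + 6))³ = (8 + 1/11)³ = (89/11)³ = 704969/1331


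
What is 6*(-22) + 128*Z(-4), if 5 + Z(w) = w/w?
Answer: -644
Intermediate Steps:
Z(w) = -4 (Z(w) = -5 + w/w = -5 + 1 = -4)
6*(-22) + 128*Z(-4) = 6*(-22) + 128*(-4) = -132 - 512 = -644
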